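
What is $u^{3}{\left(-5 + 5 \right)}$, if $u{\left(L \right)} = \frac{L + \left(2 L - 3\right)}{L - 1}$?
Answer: $27$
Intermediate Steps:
$u{\left(L \right)} = \frac{-3 + 3 L}{-1 + L}$ ($u{\left(L \right)} = \frac{L + \left(-3 + 2 L\right)}{-1 + L} = \frac{-3 + 3 L}{-1 + L}$)
$u^{3}{\left(-5 + 5 \right)} = 3^{3} = 27$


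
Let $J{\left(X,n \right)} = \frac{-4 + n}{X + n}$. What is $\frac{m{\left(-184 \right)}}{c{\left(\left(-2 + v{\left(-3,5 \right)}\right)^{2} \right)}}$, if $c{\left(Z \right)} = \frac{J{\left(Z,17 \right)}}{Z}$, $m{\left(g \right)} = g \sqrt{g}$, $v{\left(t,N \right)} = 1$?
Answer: $- \frac{6624 i \sqrt{46}}{13} \approx - 3455.9 i$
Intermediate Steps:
$J{\left(X,n \right)} = \frac{-4 + n}{X + n}$
$m{\left(g \right)} = g^{\frac{3}{2}}$
$c{\left(Z \right)} = \frac{13}{Z \left(17 + Z\right)}$ ($c{\left(Z \right)} = \frac{\frac{1}{Z + 17} \left(-4 + 17\right)}{Z} = \frac{\frac{1}{17 + Z} 13}{Z} = \frac{13 \frac{1}{17 + Z}}{Z} = \frac{13}{Z \left(17 + Z\right)}$)
$\frac{m{\left(-184 \right)}}{c{\left(\left(-2 + v{\left(-3,5 \right)}\right)^{2} \right)}} = \frac{\left(-184\right)^{\frac{3}{2}}}{13 \frac{1}{\left(-2 + 1\right)^{2}} \frac{1}{17 + \left(-2 + 1\right)^{2}}} = \frac{\left(-368\right) i \sqrt{46}}{13 \frac{1}{\left(-1\right)^{2}} \frac{1}{17 + \left(-1\right)^{2}}} = \frac{\left(-368\right) i \sqrt{46}}{13 \cdot 1^{-1} \frac{1}{17 + 1}} = \frac{\left(-368\right) i \sqrt{46}}{13 \cdot 1 \cdot \frac{1}{18}} = \frac{\left(-368\right) i \sqrt{46}}{\frac{13}{18}} = - 368 i \sqrt{46} \cdot \frac{18}{13} = - \frac{6624 i \sqrt{46}}{13}$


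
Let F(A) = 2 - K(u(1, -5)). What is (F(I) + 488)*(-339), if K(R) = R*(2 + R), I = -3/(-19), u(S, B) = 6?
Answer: -149838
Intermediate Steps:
I = 3/19 (I = -3*(-1/19) = 3/19 ≈ 0.15789)
F(A) = -46 (F(A) = 2 - 6*(2 + 6) = 2 - 6*8 = 2 - 1*48 = 2 - 48 = -46)
(F(I) + 488)*(-339) = (-46 + 488)*(-339) = 442*(-339) = -149838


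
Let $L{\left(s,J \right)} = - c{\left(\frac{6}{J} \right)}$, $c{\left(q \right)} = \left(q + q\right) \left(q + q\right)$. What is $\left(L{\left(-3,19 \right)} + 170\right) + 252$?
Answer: $\frac{152198}{361} \approx 421.6$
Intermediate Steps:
$c{\left(q \right)} = 4 q^{2}$ ($c{\left(q \right)} = 2 q 2 q = 4 q^{2}$)
$L{\left(s,J \right)} = - \frac{144}{J^{2}}$ ($L{\left(s,J \right)} = - 4 \left(\frac{6}{J}\right)^{2} = - 4 \frac{36}{J^{2}} = - \frac{144}{J^{2}}$)
$\left(L{\left(-3,19 \right)} + 170\right) + 252 = \left(- \frac{144}{361} + 170\right) + 252 = \frac{61226}{361} + 252 = \frac{152198}{361}$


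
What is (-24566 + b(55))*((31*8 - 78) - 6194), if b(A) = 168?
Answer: 146973552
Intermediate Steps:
(-24566 + b(55))*((31*8 - 78) - 6194) = (-24566 + 168)*((31*8 - 78) - 6194) = -24398*((248 - 78) - 6194) = -24398*(170 - 6194) = -24398*(-6024) = 146973552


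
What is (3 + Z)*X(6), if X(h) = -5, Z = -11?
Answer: 40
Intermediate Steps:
(3 + Z)*X(6) = (3 - 11)*(-5) = -8*(-5) = 40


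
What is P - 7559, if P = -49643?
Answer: -57202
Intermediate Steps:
P - 7559 = -49643 - 7559 = -57202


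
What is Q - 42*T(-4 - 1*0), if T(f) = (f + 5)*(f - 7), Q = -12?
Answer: 450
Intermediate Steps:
T(f) = (-7 + f)*(5 + f) (T(f) = (5 + f)*(-7 + f) = (-7 + f)*(5 + f))
Q - 42*T(-4 - 1*0) = -12 - 42*(-35 + (-4 - 1*0)**2 - 2*(-4 - 1*0)) = -12 - 42*(-35 + (-4 + 0)**2 - 2*(-4 + 0)) = -12 - 42*(-35 + (-4)**2 - 2*(-4)) = -12 - 42*(-35 + 16 + 8) = -12 - 42*(-11) = -12 + 462 = 450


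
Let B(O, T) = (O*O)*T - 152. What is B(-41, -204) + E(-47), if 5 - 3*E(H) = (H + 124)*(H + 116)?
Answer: -1034536/3 ≈ -3.4485e+5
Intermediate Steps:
B(O, T) = -152 + T*O² (B(O, T) = O²*T - 152 = T*O² - 152 = -152 + T*O²)
E(H) = 5/3 - (116 + H)*(124 + H)/3 (E(H) = 5/3 - (H + 124)*(H + 116)/3 = 5/3 - (124 + H)*(116 + H)/3 = 5/3 - (116 + H)*(124 + H)/3)
B(-41, -204) + E(-47) = (-152 - 204*(-41)²) + (-4793 - 80*(-47) - ⅓*(-47)²) = (-152 - 204*1681) + (-4793 + 3760 - ⅓*2209) = (-152 - 342924) + (-4793 + 3760 - 2209/3) = -343076 - 5308/3 = -1034536/3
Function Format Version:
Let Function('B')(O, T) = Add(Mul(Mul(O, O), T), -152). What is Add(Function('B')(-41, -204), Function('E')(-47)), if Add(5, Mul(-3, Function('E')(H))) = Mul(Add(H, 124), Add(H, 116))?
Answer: Rational(-1034536, 3) ≈ -3.4485e+5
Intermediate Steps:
Function('B')(O, T) = Add(-152, Mul(T, Pow(O, 2))) (Function('B')(O, T) = Add(Mul(Pow(O, 2), T), -152) = Add(Mul(T, Pow(O, 2)), -152) = Add(-152, Mul(T, Pow(O, 2))))
Function('E')(H) = Add(Rational(5, 3), Mul(Rational(-1, 3), Add(116, H), Add(124, H))) (Function('E')(H) = Add(Rational(5, 3), Mul(Rational(-1, 3), Mul(Add(H, 124), Add(H, 116)))) = Add(Rational(5, 3), Mul(Rational(-1, 3), Mul(Add(124, H), Add(116, H)))) = Add(Rational(5, 3), Mul(Rational(-1, 3), Mul(Add(116, H), Add(124, H)))) = Add(Rational(5, 3), Mul(Rational(-1, 3), Add(116, H), Add(124, H))))
Add(Function('B')(-41, -204), Function('E')(-47)) = Add(Add(-152, Mul(-204, Pow(-41, 2))), Add(-4793, Mul(-80, -47), Mul(Rational(-1, 3), Pow(-47, 2)))) = Add(Add(-152, Mul(-204, 1681)), Add(-4793, 3760, Mul(Rational(-1, 3), 2209))) = Add(Add(-152, -342924), Add(-4793, 3760, Rational(-2209, 3))) = Add(-343076, Rational(-5308, 3)) = Rational(-1034536, 3)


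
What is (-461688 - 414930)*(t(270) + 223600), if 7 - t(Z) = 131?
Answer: -195903084168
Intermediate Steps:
t(Z) = -124 (t(Z) = 7 - 1*131 = 7 - 131 = -124)
(-461688 - 414930)*(t(270) + 223600) = (-461688 - 414930)*(-124 + 223600) = -876618*223476 = -195903084168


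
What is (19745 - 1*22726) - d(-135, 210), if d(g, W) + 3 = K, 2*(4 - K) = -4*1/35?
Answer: -104372/35 ≈ -2982.1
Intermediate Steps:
K = 142/35 (K = 4 - (-4*1)/(2*35) = 4 - (-2)/35 = 4 - ½*(-4/35) = 4 + 2/35 = 142/35 ≈ 4.0571)
d(g, W) = 37/35 (d(g, W) = -3 + 142/35 = 37/35)
(19745 - 1*22726) - d(-135, 210) = (19745 - 1*22726) - 1*37/35 = (19745 - 22726) - 37/35 = -2981 - 37/35 = -104372/35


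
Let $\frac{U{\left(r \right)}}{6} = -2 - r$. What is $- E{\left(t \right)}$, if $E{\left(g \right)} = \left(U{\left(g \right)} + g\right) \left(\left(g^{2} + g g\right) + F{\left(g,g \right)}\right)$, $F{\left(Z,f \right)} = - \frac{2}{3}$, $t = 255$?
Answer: $167373492$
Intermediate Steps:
$F{\left(Z,f \right)} = - \frac{2}{3}$ ($F{\left(Z,f \right)} = \left(-2\right) \frac{1}{3} = - \frac{2}{3}$)
$U{\left(r \right)} = -12 - 6 r$ ($U{\left(r \right)} = 6 \left(-2 - r\right) = -12 - 6 r$)
$E{\left(g \right)} = \left(-12 - 5 g\right) \left(- \frac{2}{3} + 2 g^{2}\right)$ ($E{\left(g \right)} = \left(\left(-12 - 6 g\right) + g\right) \left(\left(g^{2} + g g\right) - \frac{2}{3}\right) = \left(-12 - 5 g\right) \left(\left(g^{2} + g^{2}\right) - \frac{2}{3}\right) = \left(-12 - 5 g\right) \left(2 g^{2} - \frac{2}{3}\right) = \left(-12 - 5 g\right) \left(- \frac{2}{3} + 2 g^{2}\right)$)
$- E{\left(t \right)} = - (8 - 24 \cdot 255^{2} - 10 \cdot 255^{3} + \frac{10}{3} \cdot 255) = - (8 - 1560600 - 165813750 + 850) = \left(-1\right) \left(-167373492\right) = 167373492$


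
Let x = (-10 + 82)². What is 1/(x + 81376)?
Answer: 1/86560 ≈ 1.1553e-5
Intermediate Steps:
x = 5184 (x = 72² = 5184)
1/(x + 81376) = 1/(5184 + 81376) = 1/86560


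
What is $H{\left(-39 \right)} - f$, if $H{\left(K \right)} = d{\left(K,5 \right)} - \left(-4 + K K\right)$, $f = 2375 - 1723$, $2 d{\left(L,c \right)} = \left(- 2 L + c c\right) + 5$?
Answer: $-2115$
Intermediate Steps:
$d{\left(L,c \right)} = \frac{5}{2} + \frac{c^{2}}{2} - L$ ($d{\left(L,c \right)} = \frac{\left(- 2 L + c c\right) + 5}{2} = \frac{\left(- 2 L + c^{2}\right) + 5}{2} = \frac{\left(c^{2} - 2 L\right) + 5}{2} = \frac{5 + c^{2} - 2 L}{2} = \frac{5}{2} + \frac{c^{2}}{2} - L$)
$f = 652$
$H{\left(K \right)} = 19 - K - K^{2}$ ($H{\left(K \right)} = \left(\frac{5}{2} + \frac{5^{2}}{2} - K\right) - \left(-4 + K K\right) = \left(\frac{5}{2} + \frac{1}{2} \cdot 25 - K\right) - \left(-4 + K^{2}\right) = \left(\frac{5}{2} + \frac{25}{2} - K\right) - \left(-4 + K^{2}\right) = \left(15 - K\right) - \left(-4 + K^{2}\right) = 19 - K - K^{2}$)
$H{\left(-39 \right)} - f = \left(19 - -39 - \left(-39\right)^{2}\right) - 652 = \left(19 + 39 - 1521\right) - 652 = -1463 - 652 = -2115$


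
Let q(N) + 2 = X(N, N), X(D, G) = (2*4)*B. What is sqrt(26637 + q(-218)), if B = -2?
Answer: sqrt(26619) ≈ 163.15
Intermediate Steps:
X(D, G) = -16 (X(D, G) = (2*4)*(-2) = 8*(-2) = -16)
q(N) = -18 (q(N) = -2 - 16 = -18)
sqrt(26637 + q(-218)) = sqrt(26637 - 18) = sqrt(26619)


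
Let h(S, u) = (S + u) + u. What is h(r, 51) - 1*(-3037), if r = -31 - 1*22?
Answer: 3086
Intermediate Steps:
r = -53 (r = -31 - 22 = -53)
h(S, u) = S + 2*u
h(r, 51) - 1*(-3037) = (-53 + 2*51) - 1*(-3037) = (-53 + 102) + 3037 = 49 + 3037 = 3086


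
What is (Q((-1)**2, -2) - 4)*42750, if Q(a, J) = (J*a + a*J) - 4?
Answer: -513000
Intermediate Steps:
Q(a, J) = -4 + 2*J*a (Q(a, J) = (J*a + J*a) - 4 = 2*J*a - 4 = -4 + 2*J*a)
(Q((-1)**2, -2) - 4)*42750 = ((-4 + 2*(-2)*(-1)**2) - 4)*42750 = ((-4 + 2*(-2)*1) - 4)*42750 = ((-4 - 4) - 4)*42750 = (-8 - 4)*42750 = -12*42750 = -513000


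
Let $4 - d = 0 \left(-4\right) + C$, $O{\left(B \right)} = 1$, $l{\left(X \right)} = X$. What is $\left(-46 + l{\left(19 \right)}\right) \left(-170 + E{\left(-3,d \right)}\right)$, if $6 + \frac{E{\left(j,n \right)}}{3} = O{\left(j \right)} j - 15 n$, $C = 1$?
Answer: $8964$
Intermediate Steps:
$d = 3$ ($d = 4 - \left(0 \left(-4\right) + 1\right) = 4 - \left(0 + 1\right) = 4 - 1 = 3$)
$E{\left(j,n \right)} = -18 - 45 n + 3 j$ ($E{\left(j,n \right)} = -18 + 3 \left(1 j - 15 n\right) = -18 + 3 \left(j - 15 n\right) = -18 + \left(- 45 n + 3 j\right) = -18 - 45 n + 3 j$)
$\left(-46 + l{\left(19 \right)}\right) \left(-170 + E{\left(-3,d \right)}\right) = \left(-46 + 19\right) \left(-170 - 162\right) = - 27 \left(-170 - 162\right) = \left(-27\right) \left(-332\right) = 8964$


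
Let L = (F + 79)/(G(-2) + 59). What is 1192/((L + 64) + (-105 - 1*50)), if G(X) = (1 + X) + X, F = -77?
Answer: -33376/2547 ≈ -13.104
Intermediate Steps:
G(X) = 1 + 2*X
L = 1/28 (L = (-77 + 79)/((1 + 2*(-2)) + 59) = 2/((1 - 4) + 59) = 2/(-3 + 59) = 2/56 = 2*(1/56) = 1/28 ≈ 0.035714)
1192/((L + 64) + (-105 - 1*50)) = 1192/((1/28 + 64) + (-105 - 1*50)) = 1192/(1793/28 + (-105 - 50)) = 1192/(1793/28 - 155) = 1192/(-2547/28) = -28/2547*1192 = -33376/2547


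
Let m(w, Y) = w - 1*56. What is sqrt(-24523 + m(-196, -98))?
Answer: 5*I*sqrt(991) ≈ 157.4*I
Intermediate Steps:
m(w, Y) = -56 + w (m(w, Y) = w - 56 = -56 + w)
sqrt(-24523 + m(-196, -98)) = sqrt(-24523 + (-56 - 196)) = sqrt(-24523 - 252) = sqrt(-24775) = 5*I*sqrt(991)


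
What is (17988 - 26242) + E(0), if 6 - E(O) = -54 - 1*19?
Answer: -8175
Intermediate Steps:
E(O) = 79 (E(O) = 6 - (-54 - 1*19) = 6 - (-54 - 19) = 6 - 1*(-73) = 6 + 73 = 79)
(17988 - 26242) + E(0) = (17988 - 26242) + 79 = -8254 + 79 = -8175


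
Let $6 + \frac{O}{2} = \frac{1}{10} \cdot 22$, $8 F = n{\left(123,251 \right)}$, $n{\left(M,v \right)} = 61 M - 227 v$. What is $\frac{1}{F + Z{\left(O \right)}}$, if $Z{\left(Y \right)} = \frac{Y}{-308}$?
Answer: $- \frac{1540}{9523707} \approx -0.0001617$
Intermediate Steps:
$n{\left(M,v \right)} = - 227 v + 61 M$
$F = - \frac{24737}{4}$ ($F = \frac{\left(-227\right) 251 + 61 \cdot 123}{8} = \frac{-56977 + 7503}{8} = \frac{1}{8} \left(-49474\right) = - \frac{24737}{4} \approx -6184.3$)
$O = - \frac{38}{5}$ ($O = -12 + 2 \cdot \frac{1}{10} \cdot 22 = -12 + 2 \cdot \frac{11}{5} = -12 + \frac{22}{5} = - \frac{38}{5} \approx -7.6$)
$Z{\left(Y \right)} = - \frac{Y}{308}$ ($Z{\left(Y \right)} = Y \left(- \frac{1}{308}\right) = - \frac{Y}{308}$)
$\frac{1}{F + Z{\left(O \right)}} = \frac{1}{- \frac{24737}{4} - - \frac{19}{770}} = \frac{1}{- \frac{24737}{4} + \frac{19}{770}} = \frac{1}{- \frac{9523707}{1540}} = - \frac{1540}{9523707}$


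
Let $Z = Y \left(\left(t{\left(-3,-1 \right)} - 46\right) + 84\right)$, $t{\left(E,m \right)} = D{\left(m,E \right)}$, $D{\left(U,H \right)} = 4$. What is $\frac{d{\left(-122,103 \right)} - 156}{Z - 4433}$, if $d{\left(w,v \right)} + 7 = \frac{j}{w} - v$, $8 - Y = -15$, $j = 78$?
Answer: $\frac{16265}{211487} \approx 0.076908$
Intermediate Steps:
$t{\left(E,m \right)} = 4$
$Y = 23$ ($Y = 8 - -15 = 8 + 15 = 23$)
$d{\left(w,v \right)} = -7 - v + \frac{78}{w}$ ($d{\left(w,v \right)} = -7 - \left(v - \frac{78}{w}\right) = -7 - v + \frac{78}{w}$)
$Z = 966$ ($Z = 23 \left(\left(4 - 46\right) + 84\right) = 23 \left(-42 + 84\right) = 23 \cdot 42 = 966$)
$\frac{d{\left(-122,103 \right)} - 156}{Z - 4433} = \frac{\left(-7 - 103 + \frac{78}{-122}\right) - 156}{966 - 4433} = \frac{\left(-7 - 103 + 78 \left(- \frac{1}{122}\right)\right) - 156}{-3467} = \left(\left(-7 - 103 - \frac{39}{61}\right) - 156\right) \left(- \frac{1}{3467}\right) = \left(- \frac{6749}{61} - 156\right) \left(- \frac{1}{3467}\right) = \left(- \frac{16265}{61}\right) \left(- \frac{1}{3467}\right) = \frac{16265}{211487}$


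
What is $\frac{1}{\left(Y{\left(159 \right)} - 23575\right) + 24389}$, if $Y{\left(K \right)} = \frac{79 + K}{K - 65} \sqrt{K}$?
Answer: $\frac{1798126}{1461422965} - \frac{5593 \sqrt{159}}{1461422965} \approx 0.0011821$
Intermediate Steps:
$Y{\left(K \right)} = \frac{\sqrt{K} \left(79 + K\right)}{-65 + K}$ ($Y{\left(K \right)} = \frac{79 + K}{-65 + K} \sqrt{K} = \frac{\sqrt{K} \left(79 + K\right)}{-65 + K}$)
$\frac{1}{\left(Y{\left(159 \right)} - 23575\right) + 24389} = \frac{1}{\left(\frac{\sqrt{159} \left(79 + 159\right)}{-65 + 159} - 23575\right) + 24389} = \frac{1}{\left(\sqrt{159} \cdot \frac{1}{94} \cdot 238 - 23575\right) + 24389} = \frac{1}{\left(\frac{119 \sqrt{159}}{47} - 23575\right) + 24389} = \frac{1}{\left(-23575 + \frac{119 \sqrt{159}}{47}\right) + 24389} = \frac{1}{814 + \frac{119 \sqrt{159}}{47}}$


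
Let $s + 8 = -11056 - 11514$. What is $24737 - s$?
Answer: $47315$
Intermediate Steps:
$s = -22578$ ($s = -8 - 22570 = -22578$)
$24737 - s = 24737 - -22578 = 24737 + 22578 = 47315$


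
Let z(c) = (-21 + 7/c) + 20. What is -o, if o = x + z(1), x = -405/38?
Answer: 177/38 ≈ 4.6579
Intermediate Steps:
z(c) = -1 + 7/c
x = -405/38 ≈ -10.658
o = -177/38 (o = -405/38 + (7 - 1*1)/1 = -405/38 + 1*(7 - 1) = -405/38 + 1*6 = -405/38 + 6 = -177/38 ≈ -4.6579)
-o = -1*(-177/38) = 177/38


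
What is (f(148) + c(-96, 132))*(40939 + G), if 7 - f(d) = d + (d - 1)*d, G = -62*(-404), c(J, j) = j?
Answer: -1436207055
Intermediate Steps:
G = 25048
f(d) = 7 - d - d*(-1 + d) (f(d) = 7 - (d + (d - 1)*d) = 7 - (d + (-1 + d)*d) = 7 - (d + d*(-1 + d)) = 7 + (-d - d*(-1 + d)) = 7 - d - d*(-1 + d))
(f(148) + c(-96, 132))*(40939 + G) = ((7 - 1*148²) + 132)*(40939 + 25048) = ((7 - 1*21904) + 132)*65987 = ((7 - 21904) + 132)*65987 = (-21897 + 132)*65987 = -21765*65987 = -1436207055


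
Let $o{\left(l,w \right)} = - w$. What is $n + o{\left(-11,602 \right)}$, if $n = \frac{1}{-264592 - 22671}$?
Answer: $- \frac{172932327}{287263} \approx -602.0$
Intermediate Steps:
$n = - \frac{1}{287263}$ ($n = \frac{1}{-287263} = - \frac{1}{287263} \approx -3.4811 \cdot 10^{-6}$)
$n + o{\left(-11,602 \right)} = - \frac{1}{287263} - 602 = - \frac{172932327}{287263}$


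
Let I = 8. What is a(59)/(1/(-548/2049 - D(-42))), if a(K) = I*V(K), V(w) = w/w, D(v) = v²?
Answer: -28919872/2049 ≈ -14114.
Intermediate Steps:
V(w) = 1
a(K) = 8 (a(K) = 8*1 = 8)
a(59)/(1/(-548/2049 - D(-42))) = 8/(1/(-548/2049 - 1*(-42)²)) = 8/(1/(-548*1/2049 - 1*1764)) = 8/(1/(-548/2049 - 1764)) = 8/(1/(-3614984/2049)) = 8/(-2049/3614984) = 8*(-3614984/2049) = -28919872/2049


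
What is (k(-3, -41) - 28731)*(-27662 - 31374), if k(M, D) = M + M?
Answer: 1696517532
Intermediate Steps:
k(M, D) = 2*M
(k(-3, -41) - 28731)*(-27662 - 31374) = (2*(-3) - 28731)*(-27662 - 31374) = (-6 - 28731)*(-59036) = -28737*(-59036) = 1696517532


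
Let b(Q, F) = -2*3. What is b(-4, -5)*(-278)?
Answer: 1668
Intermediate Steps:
b(Q, F) = -6
b(-4, -5)*(-278) = -6*(-278) = 1668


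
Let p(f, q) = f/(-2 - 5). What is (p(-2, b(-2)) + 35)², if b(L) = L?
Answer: 61009/49 ≈ 1245.1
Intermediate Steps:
p(f, q) = -f/7 (p(f, q) = f/(-7) = f*(-⅐) = -f/7)
(p(-2, b(-2)) + 35)² = (-⅐*(-2) + 35)² = (2/7 + 35)² = (247/7)² = 61009/49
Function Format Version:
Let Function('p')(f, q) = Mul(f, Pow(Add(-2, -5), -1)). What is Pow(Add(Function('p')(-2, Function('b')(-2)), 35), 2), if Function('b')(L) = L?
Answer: Rational(61009, 49) ≈ 1245.1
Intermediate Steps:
Function('p')(f, q) = Mul(Rational(-1, 7), f) (Function('p')(f, q) = Mul(f, Pow(-7, -1)) = Mul(f, Rational(-1, 7)) = Mul(Rational(-1, 7), f))
Pow(Add(Function('p')(-2, Function('b')(-2)), 35), 2) = Pow(Add(Mul(Rational(-1, 7), -2), 35), 2) = Pow(Add(Rational(2, 7), 35), 2) = Pow(Rational(247, 7), 2) = Rational(61009, 49)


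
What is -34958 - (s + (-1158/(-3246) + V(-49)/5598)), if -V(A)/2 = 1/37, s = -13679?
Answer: -1192230925775/56027583 ≈ -21279.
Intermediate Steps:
V(A) = -2/37
-34958 - (s + (-1158/(-3246) + V(-49)/5598)) = -34958 - (-13679 + (-1158/(-3246) - 2/37/5598)) = -34958 - (-13679 + (-1158*(-1/3246) - 2/37*1/5598)) = -34958 - (-13679 + (193/541 - 1/103563)) = -34958 - (-13679 + 19987118/56027583) = -34958 - 1*(-766381320739/56027583) = -34958 + 766381320739/56027583 = -1192230925775/56027583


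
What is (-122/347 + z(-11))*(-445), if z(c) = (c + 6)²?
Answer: -3806085/347 ≈ -10969.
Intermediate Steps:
z(c) = (6 + c)²
(-122/347 + z(-11))*(-445) = (-122/347 + (6 - 11)²)*(-445) = (-122*1/347 + (-5)²)*(-445) = (-122/347 + 25)*(-445) = (8553/347)*(-445) = -3806085/347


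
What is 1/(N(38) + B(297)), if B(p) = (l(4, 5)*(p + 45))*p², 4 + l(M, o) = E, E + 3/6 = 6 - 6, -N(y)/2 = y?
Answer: -1/135753727 ≈ -7.3663e-9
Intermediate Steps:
N(y) = -2*y
E = -½ (E = -½ + (6 - 6) = -½ + 0 = -½ ≈ -0.50000)
l(M, o) = -9/2 (l(M, o) = -4 - ½ = -9/2)
B(p) = p²*(-405/2 - 9*p/2) (B(p) = (-9*(p + 45)/2)*p² = (-9*(45 + p)/2)*p² = (-405/2 - 9*p/2)*p² = p²*(-405/2 - 9*p/2))
1/(N(38) + B(297)) = 1/(-2*38 + (9/2)*297²*(-45 - 1*297)) = 1/(-76 + (9/2)*88209*(-45 - 297)) = 1/(-76 + (9/2)*88209*(-342)) = 1/(-76 - 135753651) = 1/(-135753727) = -1/135753727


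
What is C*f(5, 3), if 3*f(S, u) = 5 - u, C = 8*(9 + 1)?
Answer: 160/3 ≈ 53.333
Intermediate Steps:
C = 80 (C = 8*10 = 80)
f(S, u) = 5/3 - u/3 (f(S, u) = (5 - u)/3 = 5/3 - u/3)
C*f(5, 3) = 80*(5/3 - ⅓*3) = 80*(5/3 - 1) = 80*(⅔) = 160/3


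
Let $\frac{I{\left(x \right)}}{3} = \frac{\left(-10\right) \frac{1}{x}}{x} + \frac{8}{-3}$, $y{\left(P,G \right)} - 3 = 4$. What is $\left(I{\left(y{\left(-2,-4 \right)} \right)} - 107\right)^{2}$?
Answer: $\frac{32092225}{2401} \approx 13366.0$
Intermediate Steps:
$y{\left(P,G \right)} = 7$ ($y{\left(P,G \right)} = 3 + 4 = 7$)
$I{\left(x \right)} = -8 - \frac{30}{x^{2}}$ ($I{\left(x \right)} = 3 \left(\frac{\left(-10\right) \frac{1}{x}}{x} + \frac{8}{-3}\right) = 3 \left(- \frac{10}{x^{2}} + 8 \left(- \frac{1}{3}\right)\right) = 3 \left(- \frac{10}{x^{2}} - \frac{8}{3}\right) = 3 \left(- \frac{8}{3} - \frac{10}{x^{2}}\right) = -8 - \frac{30}{x^{2}}$)
$\left(I{\left(y{\left(-2,-4 \right)} \right)} - 107\right)^{2} = \left(\left(-8 - \frac{30}{49}\right) - 107\right)^{2} = \left(- \frac{422}{49} - 107\right)^{2} = \left(- \frac{5665}{49}\right)^{2} = \frac{32092225}{2401}$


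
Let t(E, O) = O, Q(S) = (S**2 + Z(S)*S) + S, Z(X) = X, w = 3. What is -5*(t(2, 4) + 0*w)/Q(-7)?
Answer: -20/91 ≈ -0.21978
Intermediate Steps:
Q(S) = S + 2*S**2 (Q(S) = (S**2 + S*S) + S = (S**2 + S**2) + S = 2*S**2 + S = S + 2*S**2)
-5*(t(2, 4) + 0*w)/Q(-7) = -5*(4 + 0*3)/((-7*(1 + 2*(-7)))) = -5*(4 + 0)/((-7*(1 - 14))) = -20/((-7*(-13))) = -20/91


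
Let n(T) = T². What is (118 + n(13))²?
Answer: 82369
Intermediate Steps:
(118 + n(13))² = (118 + 13²)² = (118 + 169)² = 287² = 82369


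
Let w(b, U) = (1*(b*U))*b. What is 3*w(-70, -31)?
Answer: -455700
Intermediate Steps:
w(b, U) = U*b² (w(b, U) = (1*(U*b))*b = (U*b)*b = U*b²)
3*w(-70, -31) = 3*(-31*(-70)²) = 3*(-31*4900) = 3*(-151900) = -455700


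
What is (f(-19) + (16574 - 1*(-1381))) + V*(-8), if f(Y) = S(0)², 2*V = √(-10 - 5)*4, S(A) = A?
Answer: 17955 - 16*I*√15 ≈ 17955.0 - 61.968*I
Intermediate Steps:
V = 2*I*√15 (V = (√(-10 - 5)*4)/2 = (√(-15)*4)/2 = ((I*√15)*4)/2 = (4*I*√15)/2 = 2*I*√15 ≈ 7.746*I)
f(Y) = 0 (f(Y) = 0² = 0)
(f(-19) + (16574 - 1*(-1381))) + V*(-8) = (0 + (16574 - 1*(-1381))) + (2*I*√15)*(-8) = (0 + (16574 + 1381)) - 16*I*√15 = (0 + 17955) - 16*I*√15 = 17955 - 16*I*√15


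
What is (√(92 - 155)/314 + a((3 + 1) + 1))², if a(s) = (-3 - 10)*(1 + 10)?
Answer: 2016189541/98596 - 429*I*√7/157 ≈ 20449.0 - 7.2295*I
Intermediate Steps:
a(s) = -143 (a(s) = -13*11 = -143)
(√(92 - 155)/314 + a((3 + 1) + 1))² = (√(92 - 155)/314 - 143)² = (√(-63)*(1/314) - 143)² = ((3*I*√7)*(1/314) - 143)² = (3*I*√7/314 - 143)² = (-143 + 3*I*√7/314)²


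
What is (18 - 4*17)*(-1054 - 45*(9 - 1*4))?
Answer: 63950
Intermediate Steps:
(18 - 4*17)*(-1054 - 45*(9 - 1*4)) = (18 - 68)*(-1054 - 45*(9 - 4)) = -50*(-1054 - 45*5) = -50*(-1054 - 225) = -50*(-1279) = 63950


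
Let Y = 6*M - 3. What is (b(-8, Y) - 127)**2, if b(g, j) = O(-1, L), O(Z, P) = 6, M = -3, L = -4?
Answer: 14641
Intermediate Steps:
Y = -21 (Y = 6*(-3) - 3 = -18 - 3 = -21)
b(g, j) = 6
(b(-8, Y) - 127)**2 = (6 - 127)**2 = (-121)**2 = 14641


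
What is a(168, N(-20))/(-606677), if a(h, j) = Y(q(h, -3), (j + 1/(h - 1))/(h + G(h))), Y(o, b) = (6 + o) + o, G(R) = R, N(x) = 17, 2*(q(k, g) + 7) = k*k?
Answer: -28216/606677 ≈ -0.046509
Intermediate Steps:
q(k, g) = -7 + k²/2 (q(k, g) = -7 + (k*k)/2 = -7 + k²/2)
Y(o, b) = 6 + 2*o
a(h, j) = -8 + h² (a(h, j) = 6 + 2*(-7 + h²/2) = 6 + (-14 + h²) = -8 + h²)
a(168, N(-20))/(-606677) = (-8 + 168²)/(-606677) = (-8 + 28224)*(-1/606677) = 28216*(-1/606677) = -28216/606677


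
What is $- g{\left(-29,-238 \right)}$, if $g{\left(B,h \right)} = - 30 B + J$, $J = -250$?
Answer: $-620$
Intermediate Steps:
$g{\left(B,h \right)} = -250 - 30 B$ ($g{\left(B,h \right)} = - 30 B - 250 = -250 - 30 B$)
$- g{\left(-29,-238 \right)} = - (-250 - -870) = - (-250 + 870) = \left(-1\right) 620 = -620$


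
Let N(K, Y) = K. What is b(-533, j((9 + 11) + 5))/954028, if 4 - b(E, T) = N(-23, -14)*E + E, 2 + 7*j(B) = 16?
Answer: -5861/477014 ≈ -0.012287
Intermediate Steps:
j(B) = 2 (j(B) = -2/7 + (⅐)*16 = -2/7 + 16/7 = 2)
b(E, T) = 4 + 22*E (b(E, T) = 4 - (-23*E + E) = 4 - (-22)*E = 4 + 22*E)
b(-533, j((9 + 11) + 5))/954028 = (4 + 22*(-533))/954028 = (4 - 11726)*(1/954028) = -11722*1/954028 = -5861/477014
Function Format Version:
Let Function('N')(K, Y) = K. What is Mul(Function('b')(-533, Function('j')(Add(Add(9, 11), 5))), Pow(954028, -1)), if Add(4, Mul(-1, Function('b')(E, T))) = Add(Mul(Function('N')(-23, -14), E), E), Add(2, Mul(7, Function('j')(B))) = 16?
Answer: Rational(-5861, 477014) ≈ -0.012287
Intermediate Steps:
Function('j')(B) = 2 (Function('j')(B) = Add(Rational(-2, 7), Mul(Rational(1, 7), 16)) = Add(Rational(-2, 7), Rational(16, 7)) = 2)
Function('b')(E, T) = Add(4, Mul(22, E)) (Function('b')(E, T) = Add(4, Mul(-1, Add(Mul(-23, E), E))) = Add(4, Mul(-1, Mul(-22, E))) = Add(4, Mul(22, E)))
Mul(Function('b')(-533, Function('j')(Add(Add(9, 11), 5))), Pow(954028, -1)) = Mul(Add(4, Mul(22, -533)), Pow(954028, -1)) = Mul(Add(4, -11726), Rational(1, 954028)) = Mul(-11722, Rational(1, 954028)) = Rational(-5861, 477014)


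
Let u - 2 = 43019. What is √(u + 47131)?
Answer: 2*√22538 ≈ 300.25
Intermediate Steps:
u = 43021 (u = 2 + 43019 = 43021)
√(u + 47131) = √(43021 + 47131) = √90152 = 2*√22538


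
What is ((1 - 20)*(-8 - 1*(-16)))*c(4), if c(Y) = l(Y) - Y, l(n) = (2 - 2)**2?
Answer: 608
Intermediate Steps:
l(n) = 0 (l(n) = 0**2 = 0)
c(Y) = -Y (c(Y) = 0 - Y = -Y)
((1 - 20)*(-8 - 1*(-16)))*c(4) = ((1 - 20)*(-8 - 1*(-16)))*(-1*4) = -19*(-8 + 16)*(-4) = -19*8*(-4) = -152*(-4) = 608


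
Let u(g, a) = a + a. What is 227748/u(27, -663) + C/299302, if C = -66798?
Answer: -334578461/1945463 ≈ -171.98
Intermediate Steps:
u(g, a) = 2*a
227748/u(27, -663) + C/299302 = 227748/((2*(-663))) - 66798/299302 = 227748/(-1326) - 66798*1/299302 = 227748*(-1/1326) - 33399/149651 = -37958/221 - 33399/149651 = -334578461/1945463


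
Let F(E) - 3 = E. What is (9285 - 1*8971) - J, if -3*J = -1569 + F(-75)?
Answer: -233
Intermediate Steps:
F(E) = 3 + E
J = 547 (J = -(-1569 + (3 - 75))/3 = -(-1569 - 72)/3 = -⅓*(-1641) = 547)
(9285 - 1*8971) - J = (9285 - 1*8971) - 1*547 = (9285 - 8971) - 547 = 314 - 547 = -233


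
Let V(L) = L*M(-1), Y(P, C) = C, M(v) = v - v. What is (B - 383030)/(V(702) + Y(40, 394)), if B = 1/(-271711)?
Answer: -104073464331/107054134 ≈ -972.16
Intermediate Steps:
M(v) = 0
B = -1/271711 ≈ -3.6804e-6
V(L) = 0 (V(L) = L*0 = 0)
(B - 383030)/(V(702) + Y(40, 394)) = (-1/271711 - 383030)/(0 + 394) = -104073464331/271711/394 = -104073464331/271711*1/394 = -104073464331/107054134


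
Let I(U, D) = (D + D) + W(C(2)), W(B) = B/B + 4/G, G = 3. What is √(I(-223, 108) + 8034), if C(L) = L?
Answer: √74271/3 ≈ 90.842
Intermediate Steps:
W(B) = 7/3 (W(B) = B/B + 4/3 = 1 + 4*(⅓) = 1 + 4/3 = 7/3)
I(U, D) = 7/3 + 2*D (I(U, D) = (D + D) + 7/3 = 2*D + 7/3 = 7/3 + 2*D)
√(I(-223, 108) + 8034) = √((7/3 + 2*108) + 8034) = √((7/3 + 216) + 8034) = √(655/3 + 8034) = √(24757/3) = √74271/3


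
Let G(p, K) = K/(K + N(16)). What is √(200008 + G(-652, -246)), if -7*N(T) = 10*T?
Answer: √177104094049/941 ≈ 447.22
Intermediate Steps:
N(T) = -10*T/7
G(p, K) = K/(-160/7 + K) (G(p, K) = K/(K - 10/7*16) = K/(K - 160/7) = K/(-160/7 + K))
√(200008 + G(-652, -246)) = √(200008 + 7*(-246)/(-160 + 7*(-246))) = √(200008 + 7*(-246)/(-160 - 1722)) = √(200008 + 7*(-246)/(-1882)) = √(200008 + 7*(-246)*(-1/1882)) = √(200008 + 861/941) = √(188208389/941) = √177104094049/941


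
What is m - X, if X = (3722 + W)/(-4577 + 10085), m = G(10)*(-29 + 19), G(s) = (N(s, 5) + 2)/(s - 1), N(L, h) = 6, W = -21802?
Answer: -7720/1377 ≈ -5.6064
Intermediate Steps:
G(s) = 8/(-1 + s) (G(s) = (6 + 2)/(s - 1) = 8/(-1 + s))
m = -80/9 (m = (8/(-1 + 10))*(-29 + 19) = (8/9)*(-10) = -80/9 ≈ -8.8889)
X = -4520/1377 (X = (3722 - 21802)/(-4577 + 10085) = -18080/5508 = -18080*1/5508 = -4520/1377 ≈ -3.2825)
m - X = -80/9 - 1*(-4520/1377) = -80/9 + 4520/1377 = -7720/1377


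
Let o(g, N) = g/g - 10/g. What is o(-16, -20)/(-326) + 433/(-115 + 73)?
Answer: -564905/54768 ≈ -10.315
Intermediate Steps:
o(g, N) = 1 - 10/g
o(-16, -20)/(-326) + 433/(-115 + 73) = ((-10 - 16)/(-16))/(-326) + 433/(-115 + 73) = -1/16*(-26)*(-1/326) + 433/(-42) = (13/8)*(-1/326) + 433*(-1/42) = -13/2608 - 433/42 = -564905/54768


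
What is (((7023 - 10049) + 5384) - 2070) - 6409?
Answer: -6121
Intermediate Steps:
(((7023 - 10049) + 5384) - 2070) - 6409 = ((-3026 + 5384) - 2070) - 6409 = (2358 - 2070) - 6409 = 288 - 6409 = -6121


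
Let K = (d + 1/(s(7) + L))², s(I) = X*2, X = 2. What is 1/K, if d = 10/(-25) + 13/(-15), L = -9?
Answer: 225/484 ≈ 0.46488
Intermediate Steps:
s(I) = 4 (s(I) = 2*2 = 4)
d = -19/15 (d = 10*(-1/25) + 13*(-1/15) = -⅖ - 13/15 = -19/15 ≈ -1.2667)
K = 484/225 (K = (-19/15 + 1/(4 - 9))² = (-19/15 + 1/(-5))² = (-19/15 - ⅕)² = (-22/15)² = 484/225 ≈ 2.1511)
1/K = 1/(484/225) = 225/484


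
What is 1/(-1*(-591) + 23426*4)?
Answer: 1/94295 ≈ 1.0605e-5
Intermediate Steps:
1/(-1*(-591) + 23426*4) = 1/(591 + 93704) = 1/94295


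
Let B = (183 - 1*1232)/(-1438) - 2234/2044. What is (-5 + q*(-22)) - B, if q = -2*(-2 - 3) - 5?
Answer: -42118493/367409 ≈ -114.64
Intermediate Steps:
q = 5 (q = -2*(-5) - 5 = 10 - 5 = 5)
B = -133542/367409 (B = (183 - 1232)*(-1/1438) - 2234*1/2044 = -1049*(-1/1438) - 1117/1022 = 1049/1438 - 1117/1022 = -133542/367409 ≈ -0.36347)
(-5 + q*(-22)) - B = (-5 + 5*(-22)) - 1*(-133542/367409) = (-5 - 110) + 133542/367409 = -115 + 133542/367409 = -42118493/367409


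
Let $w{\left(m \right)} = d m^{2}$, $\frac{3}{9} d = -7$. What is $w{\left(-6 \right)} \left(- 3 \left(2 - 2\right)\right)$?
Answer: $0$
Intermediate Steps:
$d = -21$ ($d = 3 \left(-7\right) = -21$)
$w{\left(m \right)} = - 21 m^{2}$
$w{\left(-6 \right)} \left(- 3 \left(2 - 2\right)\right) = - 21 \left(-6\right)^{2} \left(- 3 \left(2 - 2\right)\right) = \left(-21\right) 36 \left(\left(-3\right) 0\right) = \left(-756\right) 0 = 0$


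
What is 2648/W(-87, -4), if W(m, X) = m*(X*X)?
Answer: -331/174 ≈ -1.9023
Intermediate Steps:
W(m, X) = m*X²
2648/W(-87, -4) = 2648/((-87*(-4)²)) = 2648/((-87*16)) = 2648/(-1392) = 2648*(-1/1392) = -331/174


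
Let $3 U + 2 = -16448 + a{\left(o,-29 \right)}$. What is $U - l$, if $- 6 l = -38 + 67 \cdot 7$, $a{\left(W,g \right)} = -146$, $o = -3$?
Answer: $- \frac{32761}{6} \approx -5460.2$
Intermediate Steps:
$U = -5532$ ($U = - \frac{2}{3} + \frac{-16448 - 146}{3} = - \frac{2}{3} + \frac{1}{3} \left(-16594\right) = - \frac{2}{3} - \frac{16594}{3} = -5532$)
$l = - \frac{431}{6}$ ($l = - \frac{-38 + 67 \cdot 7}{6} = - \frac{-38 + 469}{6} = \left(- \frac{1}{6}\right) 431 = - \frac{431}{6} \approx -71.833$)
$U - l = -5532 - - \frac{431}{6} = -5532 + \frac{431}{6} = - \frac{32761}{6}$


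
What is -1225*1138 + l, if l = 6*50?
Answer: -1393750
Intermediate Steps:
l = 300
-1225*1138 + l = -1225*1138 + 300 = -1394050 + 300 = -1393750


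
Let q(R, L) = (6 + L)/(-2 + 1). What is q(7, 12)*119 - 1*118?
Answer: -2260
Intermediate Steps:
q(R, L) = -6 - L (q(R, L) = (6 + L)/(-1) = (6 + L)*(-1) = -6 - L)
q(7, 12)*119 - 1*118 = (-6 - 1*12)*119 - 1*118 = (-6 - 12)*119 - 118 = -18*119 - 118 = -2142 - 118 = -2260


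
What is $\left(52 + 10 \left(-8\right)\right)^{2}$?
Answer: $784$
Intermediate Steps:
$\left(52 + 10 \left(-8\right)\right)^{2} = \left(52 - 80\right)^{2} = \left(-28\right)^{2} = 784$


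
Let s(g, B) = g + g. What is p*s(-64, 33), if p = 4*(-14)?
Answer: 7168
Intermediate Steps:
s(g, B) = 2*g
p = -56
p*s(-64, 33) = -112*(-64) = -56*(-128) = 7168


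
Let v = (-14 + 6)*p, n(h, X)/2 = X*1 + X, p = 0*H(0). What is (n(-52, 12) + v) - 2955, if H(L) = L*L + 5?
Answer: -2907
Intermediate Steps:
H(L) = 5 + L**2 (H(L) = L**2 + 5 = 5 + L**2)
p = 0 (p = 0*(5 + 0**2) = 0*(5 + 0) = 0*5 = 0)
n(h, X) = 4*X (n(h, X) = 2*(X*1 + X) = 2*(X + X) = 2*(2*X) = 4*X)
v = 0 (v = (-14 + 6)*0 = -8*0 = 0)
(n(-52, 12) + v) - 2955 = (4*12 + 0) - 2955 = (48 + 0) - 2955 = 48 - 2955 = -2907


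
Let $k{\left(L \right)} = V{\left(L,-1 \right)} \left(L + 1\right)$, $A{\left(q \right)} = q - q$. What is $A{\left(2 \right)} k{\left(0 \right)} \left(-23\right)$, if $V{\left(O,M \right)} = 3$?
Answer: $0$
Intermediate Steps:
$A{\left(q \right)} = 0$
$k{\left(L \right)} = 3 + 3 L$ ($k{\left(L \right)} = 3 \left(L + 1\right) = 3 \left(1 + L\right) = 3 + 3 L$)
$A{\left(2 \right)} k{\left(0 \right)} \left(-23\right) = 0 \left(3 + 3 \cdot 0\right) \left(-23\right) = 0 \left(3 + 0\right) \left(-23\right) = 0 \cdot 3 \left(-23\right) = 0 \left(-23\right) = 0$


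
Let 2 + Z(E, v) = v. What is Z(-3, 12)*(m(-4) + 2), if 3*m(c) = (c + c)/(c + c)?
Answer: 70/3 ≈ 23.333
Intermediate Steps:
m(c) = 1/3 (m(c) = ((c + c)/(c + c))/3 = ((2*c)/((2*c)))/3 = ((2*c)*(1/(2*c)))/3 = (1/3)*1 = 1/3)
Z(E, v) = -2 + v
Z(-3, 12)*(m(-4) + 2) = (-2 + 12)*(1/3 + 2) = 10*(7/3) = 70/3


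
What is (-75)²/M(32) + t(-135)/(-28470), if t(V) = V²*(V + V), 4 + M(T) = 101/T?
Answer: -18487925/2847 ≈ -6493.8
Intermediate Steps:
M(T) = -4 + 101/T
t(V) = 2*V³ (t(V) = V²*(2*V) = 2*V³)
(-75)²/M(32) + t(-135)/(-28470) = (-75)²/(-4 + 101/32) + (2*(-135)³)/(-28470) = 5625/(-4 + 101*(1/32)) + (2*(-2460375))*(-1/28470) = 5625/(-4 + 101/32) - 4920750*(-1/28470) = 5625/(-27/32) + 164025/949 = 5625*(-32/27) + 164025/949 = -20000/3 + 164025/949 = -18487925/2847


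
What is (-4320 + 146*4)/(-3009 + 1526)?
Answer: 3736/1483 ≈ 2.5192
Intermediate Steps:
(-4320 + 146*4)/(-3009 + 1526) = (-4320 + 584)/(-1483) = -3736*(-1/1483) = 3736/1483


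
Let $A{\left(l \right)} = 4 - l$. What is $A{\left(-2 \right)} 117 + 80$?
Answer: $782$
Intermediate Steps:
$A{\left(-2 \right)} 117 + 80 = \left(4 - -2\right) 117 + 80 = \left(4 + 2\right) 117 + 80 = 6 \cdot 117 + 80 = 702 + 80 = 782$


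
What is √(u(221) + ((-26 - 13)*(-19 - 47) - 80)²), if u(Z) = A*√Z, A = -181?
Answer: √(6220036 - 181*√221) ≈ 2493.5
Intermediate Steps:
u(Z) = -181*√Z
√(u(221) + ((-26 - 13)*(-19 - 47) - 80)²) = √(-181*√221 + ((-26 - 13)*(-19 - 47) - 80)²) = √(-181*√221 + (-39*(-66) - 80)²) = √(-181*√221 + (2574 - 80)²) = √(-181*√221 + 2494²) = √(-181*√221 + 6220036) = √(6220036 - 181*√221)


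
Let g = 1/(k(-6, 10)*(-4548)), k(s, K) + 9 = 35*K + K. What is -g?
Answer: 1/1596348 ≈ 6.2643e-7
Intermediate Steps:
k(s, K) = -9 + 36*K (k(s, K) = -9 + (35*K + K) = -9 + 36*K)
g = -1/1596348 (g = 1/((-9 + 36*10)*(-4548)) = 1/((-9 + 360)*(-4548)) = 1/(351*(-4548)) = 1/(-1596348) = -1/1596348 ≈ -6.2643e-7)
-g = -1*(-1/1596348) = 1/1596348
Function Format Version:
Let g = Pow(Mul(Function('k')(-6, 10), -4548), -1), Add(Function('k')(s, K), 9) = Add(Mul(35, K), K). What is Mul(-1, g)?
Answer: Rational(1, 1596348) ≈ 6.2643e-7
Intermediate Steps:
Function('k')(s, K) = Add(-9, Mul(36, K)) (Function('k')(s, K) = Add(-9, Add(Mul(35, K), K)) = Add(-9, Mul(36, K)))
g = Rational(-1, 1596348) (g = Pow(Mul(Add(-9, Mul(36, 10)), -4548), -1) = Pow(Mul(Add(-9, 360), -4548), -1) = Pow(Mul(351, -4548), -1) = Pow(-1596348, -1) = Rational(-1, 1596348) ≈ -6.2643e-7)
Mul(-1, g) = Mul(-1, Rational(-1, 1596348)) = Rational(1, 1596348)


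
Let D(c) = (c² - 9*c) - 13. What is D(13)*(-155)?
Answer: -6045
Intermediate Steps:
D(c) = -13 + c² - 9*c
D(13)*(-155) = (-13 + 13² - 9*13)*(-155) = (-13 + 169 - 117)*(-155) = 39*(-155) = -6045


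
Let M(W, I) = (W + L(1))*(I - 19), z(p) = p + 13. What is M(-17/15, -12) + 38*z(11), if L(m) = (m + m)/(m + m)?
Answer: 13742/15 ≈ 916.13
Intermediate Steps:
L(m) = 1 (L(m) = (2*m)/((2*m)) = (2*m)*(1/(2*m)) = 1)
z(p) = 13 + p
M(W, I) = (1 + W)*(-19 + I) (M(W, I) = (W + 1)*(I - 19) = (1 + W)*(-19 + I))
M(-17/15, -12) + 38*z(11) = (-19 - 12 - (-323)/15 - (-204)/15) + 38*(13 + 11) = (-19 - 12 - (-323)/15 - (-204)/15) + 38*24 = (-19 - 12 - 19*(-17/15) - 12*(-17/15)) + 912 = (-19 - 12 + 323/15 + 68/5) + 912 = 62/15 + 912 = 13742/15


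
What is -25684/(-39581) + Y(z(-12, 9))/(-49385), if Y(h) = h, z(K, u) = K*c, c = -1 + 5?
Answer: 1270304228/1954707685 ≈ 0.64987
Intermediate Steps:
c = 4
z(K, u) = 4*K (z(K, u) = K*4 = 4*K)
-25684/(-39581) + Y(z(-12, 9))/(-49385) = -25684/(-39581) + (4*(-12))/(-49385) = -25684*(-1/39581) - 48*(-1/49385) = 25684/39581 + 48/49385 = 1270304228/1954707685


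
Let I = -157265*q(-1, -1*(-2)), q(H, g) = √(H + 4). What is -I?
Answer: 157265*√3 ≈ 2.7239e+5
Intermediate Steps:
q(H, g) = √(4 + H)
I = -157265*√3 (I = -157265*√(4 - 1) = -157265*√3 ≈ -2.7239e+5)
-I = -(-157265)*√3 = 157265*√3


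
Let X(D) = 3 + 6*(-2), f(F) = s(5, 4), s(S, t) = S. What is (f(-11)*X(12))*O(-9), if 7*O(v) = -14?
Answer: 90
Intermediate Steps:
O(v) = -2 (O(v) = (⅐)*(-14) = -2)
f(F) = 5
X(D) = -9 (X(D) = 3 - 12 = -9)
(f(-11)*X(12))*O(-9) = (5*(-9))*(-2) = -45*(-2) = 90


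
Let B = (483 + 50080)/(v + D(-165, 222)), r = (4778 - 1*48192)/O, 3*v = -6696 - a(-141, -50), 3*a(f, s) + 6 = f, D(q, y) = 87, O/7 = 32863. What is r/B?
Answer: 39605972/4984955607 ≈ 0.0079451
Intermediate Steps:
O = 230041 (O = 7*32863 = 230041)
a(f, s) = -2 + f/3
v = -6647/3 (v = (-6696 - (-2 + (⅓)*(-141)))/3 = (-6696 - (-2 - 47))/3 = (-6696 - 1*(-49))/3 = (-6696 + 49)/3 = (⅓)*(-6647) = -6647/3 ≈ -2215.7)
r = -6202/32863 (r = (4778 - 1*48192)/230041 = (4778 - 48192)*(1/230041) = -43414*1/230041 = -6202/32863 ≈ -0.18872)
B = -151689/6386 (B = (483 + 50080)/(-6647/3 + 87) = 50563/(-6386/3) = 50563*(-3/6386) = -151689/6386 ≈ -23.753)
r/B = -6202/(32863*(-151689/6386)) = -6202/32863*(-6386/151689) = 39605972/4984955607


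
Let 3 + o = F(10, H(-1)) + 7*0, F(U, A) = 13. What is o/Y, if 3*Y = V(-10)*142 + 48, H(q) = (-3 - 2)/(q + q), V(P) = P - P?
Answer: 5/8 ≈ 0.62500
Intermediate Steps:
V(P) = 0
H(q) = -5/(2*q) (H(q) = -5*1/(2*q) = -5/(2*q))
Y = 16 (Y = (0*142 + 48)/3 = (0 + 48)/3 = (⅓)*48 = 16)
o = 10 (o = -3 + (13 + 7*0) = -3 + (13 + 0) = -3 + 13 = 10)
o/Y = 10/16 = 10*(1/16) = 5/8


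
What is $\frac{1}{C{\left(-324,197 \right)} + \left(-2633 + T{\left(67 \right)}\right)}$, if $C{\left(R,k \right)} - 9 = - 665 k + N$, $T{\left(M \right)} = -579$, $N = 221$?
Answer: $- \frac{1}{133987} \approx -7.4634 \cdot 10^{-6}$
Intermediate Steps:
$C{\left(R,k \right)} = 230 - 665 k$ ($C{\left(R,k \right)} = 9 - \left(-221 + 665 k\right) = 230 - 665 k$)
$\frac{1}{C{\left(-324,197 \right)} + \left(-2633 + T{\left(67 \right)}\right)} = \frac{1}{\left(230 - 131005\right) - 3212} = \frac{1}{-130775 - 3212} = \frac{1}{-133987} = - \frac{1}{133987}$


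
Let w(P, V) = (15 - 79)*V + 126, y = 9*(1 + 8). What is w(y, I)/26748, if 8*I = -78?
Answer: 125/4458 ≈ 0.028039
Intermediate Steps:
I = -39/4 (I = (1/8)*(-78) = -39/4 ≈ -9.7500)
y = 81 (y = 9*9 = 81)
w(P, V) = 126 - 64*V (w(P, V) = -64*V + 126 = 126 - 64*V)
w(y, I)/26748 = (126 - 64*(-39/4))/26748 = (126 + 624)*(1/26748) = 750*(1/26748) = 125/4458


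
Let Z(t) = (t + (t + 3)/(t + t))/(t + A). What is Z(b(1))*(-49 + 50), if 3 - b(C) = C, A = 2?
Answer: 13/16 ≈ 0.81250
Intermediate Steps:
b(C) = 3 - C
Z(t) = (t + (3 + t)/(2*t))/(2 + t) (Z(t) = (t + (t + 3)/(t + t))/(t + 2) = (t + (3 + t)/((2*t)))/(2 + t) = (t + (3 + t)*(1/(2*t)))/(2 + t) = (t + (3 + t)/(2*t))/(2 + t))
Z(b(1))*(-49 + 50) = ((3 + (3 - 1*1) + 2*(3 - 1*1)²)/(2*(3 - 1*1)*(2 + (3 - 1*1))))*(-49 + 50) = ((3 + (3 - 1) + 2*(3 - 1)²)/(2*(3 - 1)*(2 + (3 - 1))))*1 = ((½)*(3 + 2 + 2*2²)/(2*(2 + 2)))*1 = ((½)*(½)*(3 + 2 + 2*4)/4)*1 = ((½)*(½)*(¼)*(3 + 2 + 8))*1 = ((½)*(½)*(¼)*13)*1 = (13/16)*1 = 13/16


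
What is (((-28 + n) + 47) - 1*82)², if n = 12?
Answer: 2601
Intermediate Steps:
(((-28 + n) + 47) - 1*82)² = (((-28 + 12) + 47) - 1*82)² = ((-16 + 47) - 82)² = (31 - 82)² = (-51)² = 2601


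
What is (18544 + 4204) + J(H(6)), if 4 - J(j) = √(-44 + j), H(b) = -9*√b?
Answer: 22752 - √(-44 - 9*√6) ≈ 22752.0 - 8.1268*I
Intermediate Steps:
J(j) = 4 - √(-44 + j)
(18544 + 4204) + J(H(6)) = (18544 + 4204) + (4 - √(-44 - 9*√6)) = 22748 + (4 - √(-44 - 9*√6)) = 22752 - √(-44 - 9*√6)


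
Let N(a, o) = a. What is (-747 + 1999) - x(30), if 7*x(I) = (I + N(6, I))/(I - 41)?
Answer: 96440/77 ≈ 1252.5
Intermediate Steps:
x(I) = (6 + I)/(7*(-41 + I)) (x(I) = ((I + 6)/(I - 41))/7 = ((6 + I)/(-41 + I))/7 = (6 + I)/(7*(-41 + I)))
(-747 + 1999) - x(30) = (-747 + 1999) - (6 + 30)/(7*(-41 + 30)) = 1252 - 36/(7*(-11)) = 1252 - (-1)*36/(7*11) = 1252 - 1*(-36/77) = 1252 + 36/77 = 96440/77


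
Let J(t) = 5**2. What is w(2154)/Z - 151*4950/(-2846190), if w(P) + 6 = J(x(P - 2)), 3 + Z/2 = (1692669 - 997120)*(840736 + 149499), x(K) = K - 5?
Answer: 34320759518520547/130688878893420952 ≈ 0.26261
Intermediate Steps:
x(K) = -5 + K
Z = 1377513928024 (Z = -6 + 2*((1692669 - 997120)*(840736 + 149499)) = -6 + 2*(695549*990235) = -6 + 2*688756964015 = -6 + 1377513928030 = 1377513928024)
J(t) = 25
w(P) = 19 (w(P) = -6 + 25 = 19)
w(2154)/Z - 151*4950/(-2846190) = 19/1377513928024 - 151*4950/(-2846190) = 19*(1/1377513928024) - 747450*(-1/2846190) = 19/1377513928024 + 24915/94873 = 34320759518520547/130688878893420952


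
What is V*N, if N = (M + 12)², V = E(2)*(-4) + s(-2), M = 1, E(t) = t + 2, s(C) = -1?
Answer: -2873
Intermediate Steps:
E(t) = 2 + t
V = -17 (V = (2 + 2)*(-4) - 1 = 4*(-4) - 1 = -16 - 1 = -17)
N = 169 (N = (1 + 12)² = 13² = 169)
V*N = -17*169 = -2873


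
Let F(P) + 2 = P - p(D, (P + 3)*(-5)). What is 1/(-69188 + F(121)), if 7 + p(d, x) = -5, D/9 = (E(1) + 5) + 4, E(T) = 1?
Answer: -1/69057 ≈ -1.4481e-5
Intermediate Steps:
D = 90 (D = 9*((1 + 5) + 4) = 9*(6 + 4) = 9*10 = 90)
p(d, x) = -12 (p(d, x) = -7 - 5 = -12)
F(P) = 10 + P (F(P) = -2 + (P - 1*(-12)) = -2 + (P + 12) = -2 + (12 + P) = 10 + P)
1/(-69188 + F(121)) = 1/(-69188 + (10 + 121)) = 1/(-69188 + 131) = 1/(-69057) = -1/69057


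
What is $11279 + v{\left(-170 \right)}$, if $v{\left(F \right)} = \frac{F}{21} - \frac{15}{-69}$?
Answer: $\frac{5443952}{483} \approx 11271.0$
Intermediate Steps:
$v{\left(F \right)} = \frac{5}{23} + \frac{F}{21}$ ($v{\left(F \right)} = F \frac{1}{21} - - \frac{5}{23} = \frac{F}{21} + \frac{5}{23} = \frac{5}{23} + \frac{F}{21}$)
$11279 + v{\left(-170 \right)} = 11279 + \left(\frac{5}{23} + \frac{1}{21} \left(-170\right)\right) = 11279 + \left(\frac{5}{23} - \frac{170}{21}\right) = 11279 - \frac{3805}{483} = \frac{5443952}{483}$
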